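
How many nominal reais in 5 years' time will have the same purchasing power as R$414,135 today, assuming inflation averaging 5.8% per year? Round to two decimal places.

R$548,997.38

Cumulative price-level factor: (1+5.8%)^5 ≈ 1.3256483588.
Multiplying R$414,135 by the price-level factor gives the future nominal sum.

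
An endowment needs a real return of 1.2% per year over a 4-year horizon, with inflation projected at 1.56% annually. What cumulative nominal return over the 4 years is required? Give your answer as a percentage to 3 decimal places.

Required annual nominal rate: (1+1.2%)(1+1.56%) − 1 = 2.77872%.
Cumulative over 4 years: (1 + 0.0277872)^4 − 1 ≈ 0.11587.

11.587%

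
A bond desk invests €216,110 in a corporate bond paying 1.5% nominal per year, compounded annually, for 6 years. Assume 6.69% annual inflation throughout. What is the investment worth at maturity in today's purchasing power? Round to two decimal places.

€160,224.46

Nominal value at maturity: €216,110 × (1 + 1.5%)^6 ≈ €236,304.02.
Price-level factor over 6 years: (1 + 6.69%)^6 ≈ 1.4748311126.
The maturity value deflated by that factor is the answer in today's purchasing power.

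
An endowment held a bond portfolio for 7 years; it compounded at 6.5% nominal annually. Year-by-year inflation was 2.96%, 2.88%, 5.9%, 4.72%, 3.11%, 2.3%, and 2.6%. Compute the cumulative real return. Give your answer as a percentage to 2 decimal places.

22.24%

Cumulative inflation factor: 1.0296 × 1.0288 × 1.059 × 1.0472 × 1.0311 × 1.023 × 1.026 ≈ 1.27130.
Nominal growth factor: 1.55399. Real growth factor = 1.55399 / 1.27130 ≈ 1.22236.
Total real return ≈ 22.2358%.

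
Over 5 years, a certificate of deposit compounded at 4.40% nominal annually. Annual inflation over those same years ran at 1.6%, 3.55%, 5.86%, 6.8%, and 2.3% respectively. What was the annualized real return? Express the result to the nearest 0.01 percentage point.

Cumulative inflation factor: 1.016 × 1.0355 × 1.0586 × 1.068 × 1.023 ≈ 1.21681.
Nominal growth factor: 1.24023. Real growth factor = 1.24023 / 1.21681 ≈ 1.01925.
Annualized: 1.01925^(1/5) − 1 ≈ 0.00382.

0.38%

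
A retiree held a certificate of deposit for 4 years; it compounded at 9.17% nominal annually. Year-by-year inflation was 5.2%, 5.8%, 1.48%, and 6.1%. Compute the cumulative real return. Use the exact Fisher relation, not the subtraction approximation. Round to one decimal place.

18.5%

Cumulative inflation factor: 1.052 × 1.058 × 1.0148 × 1.061 ≈ 1.19839.
Nominal growth factor: 1.42041. Real growth factor = 1.42041 / 1.19839 ≈ 1.18527.
Total real return ≈ 18.5266%.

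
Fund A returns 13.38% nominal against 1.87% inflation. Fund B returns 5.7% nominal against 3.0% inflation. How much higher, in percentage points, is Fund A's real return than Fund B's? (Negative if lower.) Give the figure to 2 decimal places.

Fund A real return: 1.1338/1.0187 − 1 = 11.299%.
Fund B real return: 1.057/1.030 − 1 = 2.621%.
Difference: 11.299 − 2.621 = 8.678 pp.

8.68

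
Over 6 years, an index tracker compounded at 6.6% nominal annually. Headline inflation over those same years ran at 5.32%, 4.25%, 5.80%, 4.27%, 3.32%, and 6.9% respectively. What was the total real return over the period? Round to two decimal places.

9.69%

Cumulative inflation factor: 1.0532 × 1.0425 × 1.0580 × 1.0427 × 1.0332 × 1.069 ≈ 1.33781.
Nominal growth factor: 1.46738. Real growth factor = 1.46738 / 1.33781 ≈ 1.09685.
Total real return ≈ 9.6855%.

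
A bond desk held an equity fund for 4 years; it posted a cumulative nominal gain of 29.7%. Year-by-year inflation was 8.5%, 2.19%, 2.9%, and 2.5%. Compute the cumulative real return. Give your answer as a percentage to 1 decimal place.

Cumulative inflation factor: 1.085 × 1.0219 × 1.029 × 1.025 ≈ 1.16944.
Nominal growth factor: 1.29700. Real growth factor = 1.29700 / 1.16944 ≈ 1.10908.
Total real return ≈ 10.9079%.

10.9%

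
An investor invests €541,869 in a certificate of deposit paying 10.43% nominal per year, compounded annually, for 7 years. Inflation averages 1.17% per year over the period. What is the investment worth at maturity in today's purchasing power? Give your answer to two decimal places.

Nominal value at maturity: €541,869 × (1 + 10.43%)^7 ≈ €1,085,185.07.
Price-level factor over 7 years: (1 + 1.17%)^7 ≈ 1.0848314069.
Dividing the nominal maturity value by the price-level factor gives the value in today's money.

€1,000,326.01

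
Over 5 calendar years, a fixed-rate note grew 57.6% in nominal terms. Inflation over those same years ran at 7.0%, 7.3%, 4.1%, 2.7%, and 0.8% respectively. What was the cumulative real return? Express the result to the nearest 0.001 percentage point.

27.377%

Cumulative inflation factor: 1.070 × 1.073 × 1.041 × 1.027 × 1.008 ≈ 1.23727.
Nominal growth factor: 1.57600. Real growth factor = 1.57600 / 1.23727 ≈ 1.27377.
Total real return ≈ 27.3770%.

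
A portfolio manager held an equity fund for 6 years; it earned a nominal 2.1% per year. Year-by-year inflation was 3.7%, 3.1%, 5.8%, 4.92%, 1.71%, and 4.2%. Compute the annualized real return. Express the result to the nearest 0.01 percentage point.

-1.73%

Cumulative inflation factor: 1.037 × 1.031 × 1.058 × 1.0492 × 1.0171 × 1.042 ≈ 1.25780.
Nominal growth factor: 1.13280. Real growth factor = 1.13280 / 1.25780 ≈ 0.90062.
Annualized: 0.90062^(1/6) − 1 ≈ -0.01729.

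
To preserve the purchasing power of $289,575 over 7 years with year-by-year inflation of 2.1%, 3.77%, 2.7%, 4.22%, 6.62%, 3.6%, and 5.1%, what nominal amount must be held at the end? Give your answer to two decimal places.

Cumulative price-level factor: 1.021 × 1.0377 × 1.027 × 1.0422 × 1.0662 × 1.036 × 1.051 ≈ 1.3164980522.
The nominal amount required is $289,575 scaled up by that factor.

$381,224.92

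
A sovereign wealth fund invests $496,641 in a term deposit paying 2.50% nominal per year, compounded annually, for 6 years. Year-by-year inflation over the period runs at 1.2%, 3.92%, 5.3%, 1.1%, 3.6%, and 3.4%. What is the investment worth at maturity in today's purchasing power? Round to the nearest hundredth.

Nominal value at maturity: $496,641 × (1 + 2.50%)^6 ≈ $575,951.30.
Price-level factor over 6 years: 1.012 × 1.0392 × 1.053 × 1.011 × 1.036 × 1.034 ≈ 1.1993321382.
The maturity value deflated by that factor is the answer in today's purchasing power.

$480,226.69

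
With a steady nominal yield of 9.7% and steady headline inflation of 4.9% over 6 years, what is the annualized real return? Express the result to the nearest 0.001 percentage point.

With constant rates the annual real return is the same each year: (1+9.7%)/(1+4.9%) − 1 = 0.04576.

4.576%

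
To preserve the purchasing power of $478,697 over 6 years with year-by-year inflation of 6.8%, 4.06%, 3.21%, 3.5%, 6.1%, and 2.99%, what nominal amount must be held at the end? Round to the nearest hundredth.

$620,995.35

Cumulative price-level factor: 1.068 × 1.0406 × 1.0321 × 1.035 × 1.061 × 1.0299 ≈ 1.2972618430.
Multiplying $478,697 by the price-level factor gives the future nominal sum.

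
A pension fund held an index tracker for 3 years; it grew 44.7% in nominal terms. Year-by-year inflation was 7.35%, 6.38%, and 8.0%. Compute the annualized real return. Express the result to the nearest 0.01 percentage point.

Cumulative inflation factor: 1.0735 × 1.0638 × 1.080 ≈ 1.23335.
Nominal growth factor: 1.44700. Real growth factor = 1.44700 / 1.23335 ≈ 1.17323.
Annualized: 1.17323^(1/3) − 1 ≈ 0.05470.

5.47%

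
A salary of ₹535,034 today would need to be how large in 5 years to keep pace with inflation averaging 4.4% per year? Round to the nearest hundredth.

₹663,565.62

Cumulative price-level factor: (1+4.4%)^5 ≈ 1.2402307454.
Multiplying ₹535,034 by the price-level factor gives the future nominal sum.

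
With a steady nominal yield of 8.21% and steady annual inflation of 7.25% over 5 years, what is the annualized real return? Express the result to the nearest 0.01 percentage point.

0.90%

With constant rates the annual real return is the same each year: (1+8.21%)/(1+7.25%) − 1 = 0.00895.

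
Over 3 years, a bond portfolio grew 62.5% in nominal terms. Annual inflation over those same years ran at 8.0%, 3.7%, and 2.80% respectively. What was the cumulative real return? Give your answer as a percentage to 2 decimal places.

41.14%

Cumulative inflation factor: 1.080 × 1.037 × 1.0280 ≈ 1.15132.
Nominal growth factor: 1.62500. Real growth factor = 1.62500 / 1.15132 ≈ 1.41142.
Total real return ≈ 41.1425%.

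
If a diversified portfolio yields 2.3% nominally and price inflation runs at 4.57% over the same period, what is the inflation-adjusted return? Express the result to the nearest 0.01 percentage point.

-2.17%

Real return via the Fisher equation: (1 + 2.3%)/(1 + 4.57%) − 1 = 1.023/1.0457 − 1 ≈ -0.02171.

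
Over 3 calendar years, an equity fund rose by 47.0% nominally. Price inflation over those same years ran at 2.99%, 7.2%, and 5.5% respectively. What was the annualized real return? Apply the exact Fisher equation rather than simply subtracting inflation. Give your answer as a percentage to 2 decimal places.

Cumulative inflation factor: 1.0299 × 1.072 × 1.055 ≈ 1.16478.
Nominal growth factor: 1.47000. Real growth factor = 1.47000 / 1.16478 ≈ 1.26205.
Annualized: 1.26205^(1/3) − 1 ≈ 0.08067.

8.07%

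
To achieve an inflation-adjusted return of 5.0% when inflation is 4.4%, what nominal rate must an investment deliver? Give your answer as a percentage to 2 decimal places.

9.62%

By the Fisher equation, 1 + r_nom = (1 + 5.0%)(1 + 4.4%) = 1.050 × 1.044 = 1.0962.
So r_nom = 9.62%.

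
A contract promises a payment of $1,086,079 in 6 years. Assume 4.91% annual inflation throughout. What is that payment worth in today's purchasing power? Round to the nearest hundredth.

$814,629.43

Price-level factor over 6 years: (1 + 4.91%)^6 ≈ 1.3332184717.
Purchasing power today: $1,086,079 divided by that factor.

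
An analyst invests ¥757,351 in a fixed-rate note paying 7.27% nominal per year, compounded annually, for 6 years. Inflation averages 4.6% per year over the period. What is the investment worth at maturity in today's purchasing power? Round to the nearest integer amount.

¥881,002

Nominal value at maturity: ¥757,351 × (1 + 7.27%)^6 ≈ ¥1,153,897.
Price-level factor over 6 years: (1 + 4.6%)^6 ≈ 1.3097551271.
Dividing the nominal maturity value by the price-level factor gives the value in today's money.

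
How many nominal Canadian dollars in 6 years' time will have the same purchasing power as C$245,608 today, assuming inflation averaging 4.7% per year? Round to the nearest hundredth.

C$323,535.99

Cumulative price-level factor: (1+4.7%)^6 ≈ 1.3172860421.
Multiplying C$245,608 by the price-level factor gives the future nominal sum.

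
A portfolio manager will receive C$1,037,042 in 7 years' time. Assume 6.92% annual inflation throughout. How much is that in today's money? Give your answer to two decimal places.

C$649,207.75

Price-level factor over 7 years: (1 + 6.92%)^7 ≈ 1.5973962133.
Purchasing power today: C$1,037,042 divided by that factor.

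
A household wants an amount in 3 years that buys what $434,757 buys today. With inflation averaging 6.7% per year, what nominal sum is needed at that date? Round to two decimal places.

Cumulative price-level factor: (1+6.7%)^3 = 1.214767763.
Multiplying $434,757 by the price-level factor gives the future nominal sum.

$528,128.79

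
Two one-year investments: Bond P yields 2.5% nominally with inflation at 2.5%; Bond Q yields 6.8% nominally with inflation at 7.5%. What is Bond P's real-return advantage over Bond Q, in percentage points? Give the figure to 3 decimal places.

Bond P real return: 1.025/1.025 − 1 = 0.0000%.
Bond Q real return: 1.068/1.075 − 1 = -0.6512%.
Difference: 0.0000 − (-0.6512) = 0.6512 pp.

0.651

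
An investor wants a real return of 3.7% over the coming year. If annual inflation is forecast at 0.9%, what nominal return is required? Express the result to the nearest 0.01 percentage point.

By the Fisher equation, 1 + r_nom = (1 + 3.7%)(1 + 0.9%) = 1.037 × 1.009 = 1.046333.
So r_nom = 4.6333%.

4.63%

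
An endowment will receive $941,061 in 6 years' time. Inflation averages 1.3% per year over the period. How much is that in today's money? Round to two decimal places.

Price-level factor over 6 years: (1 + 1.3%)^6 ≈ 1.0805793706.
Purchasing power today: $941,061 divided by that factor.

$870,885.59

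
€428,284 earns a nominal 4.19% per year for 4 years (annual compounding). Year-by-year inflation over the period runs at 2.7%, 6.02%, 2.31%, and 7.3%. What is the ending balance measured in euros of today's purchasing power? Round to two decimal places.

Nominal value at maturity: €428,284 × (1 + 4.19%)^4 ≈ €504,703.13.
Price-level factor over 4 years: 1.027 × 1.0602 × 1.0231 × 1.073 ≈ 1.1952976072.
The maturity value deflated by that factor is the answer in today's purchasing power.

€422,240.56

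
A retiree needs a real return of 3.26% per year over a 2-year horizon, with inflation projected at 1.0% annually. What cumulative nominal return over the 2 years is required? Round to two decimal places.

8.77%

Required annual nominal rate: (1+3.26%)(1+1.0%) − 1 = 4.2926%.
Cumulative over 2 years: (1 + 0.042926)^2 − 1 ≈ 0.08769.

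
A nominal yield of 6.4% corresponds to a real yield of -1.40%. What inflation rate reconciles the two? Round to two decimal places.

From (1+r_nom) = (1+r_real)(1+π), we get 1+π = (1 + 6.4%)/(1 − 1.40%) = 1.064/0.9860 ≈ 1.07911.
So π ≈ 7.9108%.

7.91%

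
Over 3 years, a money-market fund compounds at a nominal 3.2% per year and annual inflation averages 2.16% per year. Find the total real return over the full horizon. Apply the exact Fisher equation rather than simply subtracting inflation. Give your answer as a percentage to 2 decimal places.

3.09%

The annual real rate is (1+3.2%)/(1+2.16%) − 1 = 1.0180%.
Compounded over 3 years: (1 + 0.010180)^3 − 1 ≈ 0.03085.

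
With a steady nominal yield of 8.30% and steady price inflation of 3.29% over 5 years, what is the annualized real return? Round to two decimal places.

4.85%

With constant rates the annual real return is the same each year: (1+8.30%)/(1+3.29%) − 1 = 0.04850.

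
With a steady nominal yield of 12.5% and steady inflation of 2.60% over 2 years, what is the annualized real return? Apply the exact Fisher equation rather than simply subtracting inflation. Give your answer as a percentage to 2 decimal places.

With constant rates the annual real return is the same each year: (1+12.5%)/(1+2.60%) − 1 = 0.09649.

9.65%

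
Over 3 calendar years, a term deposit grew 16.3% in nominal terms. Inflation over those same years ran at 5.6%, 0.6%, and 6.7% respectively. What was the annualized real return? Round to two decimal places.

0.86%

Cumulative inflation factor: 1.056 × 1.006 × 1.067 ≈ 1.13351.
Nominal growth factor: 1.16300. Real growth factor = 1.16300 / 1.13351 ≈ 1.02601.
Annualized: 1.02601^(1/3) − 1 ≈ 0.00860.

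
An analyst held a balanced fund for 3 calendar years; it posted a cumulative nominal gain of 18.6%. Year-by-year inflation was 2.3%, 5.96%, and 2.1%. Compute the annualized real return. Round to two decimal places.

Cumulative inflation factor: 1.023 × 1.0596 × 1.021 ≈ 1.10673.
Nominal growth factor: 1.18600. Real growth factor = 1.18600 / 1.10673 ≈ 1.07162.
Annualized: 1.07162^(1/3) − 1 ≈ 0.02333.

2.33%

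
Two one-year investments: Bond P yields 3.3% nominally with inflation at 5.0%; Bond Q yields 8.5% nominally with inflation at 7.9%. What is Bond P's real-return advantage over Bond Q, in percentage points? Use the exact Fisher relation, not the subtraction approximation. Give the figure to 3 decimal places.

Bond P real return: 1.033/1.050 − 1 = -1.6190%.
Bond Q real return: 1.085/1.079 − 1 = 0.5561%.
Difference: -1.6190 − 0.5561 = -2.1751 pp.

-2.175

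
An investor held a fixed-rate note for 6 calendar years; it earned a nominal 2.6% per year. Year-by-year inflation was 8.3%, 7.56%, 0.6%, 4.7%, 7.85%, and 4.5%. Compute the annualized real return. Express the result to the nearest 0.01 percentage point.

-2.80%

Cumulative inflation factor: 1.083 × 1.0756 × 1.006 × 1.047 × 1.0785 × 1.045 ≈ 1.38280.
Nominal growth factor: 1.16650. Real growth factor = 1.16650 / 1.38280 ≈ 0.84358.
Annualized: 0.84358^(1/6) − 1 ≈ -0.02795.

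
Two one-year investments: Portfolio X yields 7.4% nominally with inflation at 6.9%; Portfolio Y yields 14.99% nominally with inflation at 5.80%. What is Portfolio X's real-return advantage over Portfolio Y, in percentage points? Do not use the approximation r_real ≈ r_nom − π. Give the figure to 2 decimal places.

Portfolio X real return: 1.074/1.069 − 1 = 0.468%.
Portfolio Y real return: 1.1499/1.0580 − 1 = 8.686%.
Difference: 0.468 − 8.686 = -8.218 pp.

-8.22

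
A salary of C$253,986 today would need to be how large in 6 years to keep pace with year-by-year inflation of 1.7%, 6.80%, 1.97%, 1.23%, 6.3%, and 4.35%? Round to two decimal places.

Cumulative price-level factor: 1.017 × 1.0680 × 1.0197 × 1.0123 × 1.063 × 1.0435 ≈ 1.2436540248.
The nominal amount required is C$253,986 scaled up by that factor.

C$315,870.71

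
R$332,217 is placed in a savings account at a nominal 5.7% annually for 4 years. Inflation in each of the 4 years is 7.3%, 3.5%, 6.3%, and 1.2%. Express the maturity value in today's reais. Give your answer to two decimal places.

Nominal value at maturity: R$332,217 × (1 + 5.7%)^4 ≈ R$414,688.32.
Price-level factor over 4 years: 1.073 × 1.035 × 1.063 × 1.012 ≈ 1.1946862046.
Dividing the nominal maturity value by the price-level factor gives the value in today's money.

R$347,110.66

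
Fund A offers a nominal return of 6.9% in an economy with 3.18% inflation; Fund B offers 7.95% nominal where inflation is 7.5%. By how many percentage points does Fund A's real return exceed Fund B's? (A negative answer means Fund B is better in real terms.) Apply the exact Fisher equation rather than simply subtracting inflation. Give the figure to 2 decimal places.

3.19

Fund A real return: 1.069/1.0318 − 1 = 3.605%.
Fund B real return: 1.0795/1.075 − 1 = 0.419%.
Difference: 3.605 − 0.419 = 3.186 pp.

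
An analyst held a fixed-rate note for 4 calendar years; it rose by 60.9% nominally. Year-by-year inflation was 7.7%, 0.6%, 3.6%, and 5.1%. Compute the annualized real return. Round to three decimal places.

Cumulative inflation factor: 1.077 × 1.006 × 1.036 × 1.051 ≈ 1.17971.
Nominal growth factor: 1.60900. Real growth factor = 1.60900 / 1.17971 ≈ 1.36389.
Annualized: 1.36389^(1/4) − 1 ≈ 0.08067.

8.067%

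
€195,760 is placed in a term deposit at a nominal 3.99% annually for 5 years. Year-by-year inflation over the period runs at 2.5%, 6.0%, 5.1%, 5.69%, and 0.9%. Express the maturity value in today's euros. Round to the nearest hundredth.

Nominal value at maturity: €195,760 × (1 + 3.99%)^5 ≈ €238,057.49.
Price-level factor over 5 years: 1.025 × 1.060 × 1.051 × 1.0569 × 1.009 ≈ 1.2177482407.
Dividing the nominal maturity value by the price-level factor gives the value in today's money.

€195,489.91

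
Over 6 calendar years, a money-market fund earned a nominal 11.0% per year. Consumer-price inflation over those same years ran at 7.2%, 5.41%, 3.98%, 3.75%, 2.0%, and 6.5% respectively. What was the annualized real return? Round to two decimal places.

5.92%

Cumulative inflation factor: 1.072 × 1.0541 × 1.0398 × 1.0375 × 1.020 × 1.065 ≈ 1.32423.
Nominal growth factor: 1.87041. Real growth factor = 1.87041 / 1.32423 ≈ 1.41245.
Annualized: 1.41245^(1/6) − 1 ≈ 0.05924.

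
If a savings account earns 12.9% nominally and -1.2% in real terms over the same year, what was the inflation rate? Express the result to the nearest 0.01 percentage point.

From (1+r_nom) = (1+r_real)(1+π), we get 1+π = (1 + 12.9%)/(1 − 1.2%) = 1.129/0.988 ≈ 1.14271.
So π ≈ 14.2713%.

14.27%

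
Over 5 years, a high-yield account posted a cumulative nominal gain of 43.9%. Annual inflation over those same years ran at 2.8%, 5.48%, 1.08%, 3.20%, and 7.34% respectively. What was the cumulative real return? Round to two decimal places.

Cumulative inflation factor: 1.028 × 1.0548 × 1.0108 × 1.0320 × 1.0734 ≈ 1.21414.
Nominal growth factor: 1.43900. Real growth factor = 1.43900 / 1.21414 ≈ 1.18520.
Total real return ≈ 18.5198%.

18.52%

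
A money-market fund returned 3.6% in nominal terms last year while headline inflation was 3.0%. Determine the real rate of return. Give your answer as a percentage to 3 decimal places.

0.583%

Real return via the Fisher equation: (1 + 3.6%)/(1 + 3.0%) − 1 = 1.036/1.030 − 1 ≈ 0.00583.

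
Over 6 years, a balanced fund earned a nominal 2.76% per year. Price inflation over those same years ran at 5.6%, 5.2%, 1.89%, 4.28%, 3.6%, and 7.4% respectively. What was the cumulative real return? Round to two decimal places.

Cumulative inflation factor: 1.056 × 1.052 × 1.0189 × 1.0428 × 1.036 × 1.074 ≈ 1.31334.
Nominal growth factor: 1.17746. Real growth factor = 1.17746 / 1.31334 ≈ 0.89654.
Total real return ≈ -10.3463%.

-10.35%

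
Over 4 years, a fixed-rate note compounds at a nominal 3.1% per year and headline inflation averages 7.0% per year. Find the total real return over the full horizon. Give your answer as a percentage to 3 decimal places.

-13.802%

The annual real rate is (1+3.1%)/(1+7.0%) − 1 = -3.6449%.
Compounded over 4 years: (1 + -0.036449)^4 − 1 ≈ -0.13802.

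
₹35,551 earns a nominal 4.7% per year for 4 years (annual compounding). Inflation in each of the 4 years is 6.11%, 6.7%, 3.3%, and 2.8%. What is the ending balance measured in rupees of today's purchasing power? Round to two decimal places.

Nominal value at maturity: ₹35,551 × (1 + 4.7%)^4 ≈ ₹42,720.72.
Price-level factor over 4 years: 1.0611 × 1.067 × 1.033 × 1.028 ≈ 1.2023036627.
Dividing the nominal maturity value by the price-level factor gives the value in today's money.

₹35,532.39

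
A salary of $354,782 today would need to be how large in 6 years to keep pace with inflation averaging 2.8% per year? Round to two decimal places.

$418,716.68

Cumulative price-level factor: (1+2.8%)^6 ≈ 1.1802083636.
Multiplying $354,782 by the price-level factor gives the future nominal sum.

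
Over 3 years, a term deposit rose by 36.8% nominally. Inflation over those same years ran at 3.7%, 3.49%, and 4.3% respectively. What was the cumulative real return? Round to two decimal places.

22.22%

Cumulative inflation factor: 1.037 × 1.0349 × 1.043 ≈ 1.11934.
Nominal growth factor: 1.36800. Real growth factor = 1.36800 / 1.11934 ≈ 1.22215.
Total real return ≈ 22.2150%.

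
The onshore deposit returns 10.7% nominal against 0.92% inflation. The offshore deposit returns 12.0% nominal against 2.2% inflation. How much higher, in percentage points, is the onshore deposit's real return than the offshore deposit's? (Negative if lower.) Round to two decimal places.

0.10

The onshore deposit real return: 1.107/1.0092 − 1 = 9.691%.
The offshore deposit real return: 1.120/1.022 − 1 = 9.589%.
Difference: 9.691 − 9.589 = 0.102 pp.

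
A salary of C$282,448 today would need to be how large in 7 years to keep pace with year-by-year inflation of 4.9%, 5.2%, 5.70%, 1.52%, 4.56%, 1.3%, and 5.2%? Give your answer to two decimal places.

Cumulative price-level factor: 1.049 × 1.052 × 1.0570 × 1.0152 × 1.0456 × 1.013 × 1.052 ≈ 1.3194975378.
The nominal amount required is C$282,448 scaled up by that factor.

C$372,689.44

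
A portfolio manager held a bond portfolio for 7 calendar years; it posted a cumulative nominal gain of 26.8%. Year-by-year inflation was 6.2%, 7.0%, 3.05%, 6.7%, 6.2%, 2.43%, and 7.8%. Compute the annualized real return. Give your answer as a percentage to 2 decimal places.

-2.04%

Cumulative inflation factor: 1.062 × 1.070 × 1.0305 × 1.067 × 1.062 × 1.0243 × 1.078 ≈ 1.46518.
Nominal growth factor: 1.26800. Real growth factor = 1.26800 / 1.46518 ≈ 0.86542.
Annualized: 0.86542^(1/7) − 1 ≈ -0.02044.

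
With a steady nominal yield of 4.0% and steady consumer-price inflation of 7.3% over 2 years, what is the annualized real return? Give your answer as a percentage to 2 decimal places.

With constant rates the annual real return is the same each year: (1+4.0%)/(1+7.3%) − 1 = -0.03075.

-3.08%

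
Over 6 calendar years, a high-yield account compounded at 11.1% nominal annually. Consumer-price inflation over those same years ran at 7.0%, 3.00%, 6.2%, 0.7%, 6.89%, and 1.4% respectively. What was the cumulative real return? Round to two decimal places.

Cumulative inflation factor: 1.070 × 1.0300 × 1.062 × 1.007 × 1.0689 × 1.014 ≈ 1.27747.
Nominal growth factor: 1.88055. Real growth factor = 1.88055 / 1.27747 ≈ 1.47209.
Total real return ≈ 47.2090%.

47.21%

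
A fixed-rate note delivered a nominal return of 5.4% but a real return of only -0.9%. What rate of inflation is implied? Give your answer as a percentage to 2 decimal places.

6.36%

From (1+r_nom) = (1+r_real)(1+π), we get 1+π = (1 + 5.4%)/(1 − 0.9%) = 1.054/0.991 ≈ 1.06357.
So π ≈ 6.3572%.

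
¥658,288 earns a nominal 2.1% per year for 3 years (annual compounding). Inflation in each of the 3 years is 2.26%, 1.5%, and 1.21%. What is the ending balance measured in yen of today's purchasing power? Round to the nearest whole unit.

Nominal value at maturity: ¥658,288 × (1 + 2.1%)^3 ≈ ¥700,637.
Price-level factor over 3 years: 1.0226 × 1.015 × 1.0121 = 1.0504980619.
The maturity value deflated by that factor is the answer in today's purchasing power.

¥666,957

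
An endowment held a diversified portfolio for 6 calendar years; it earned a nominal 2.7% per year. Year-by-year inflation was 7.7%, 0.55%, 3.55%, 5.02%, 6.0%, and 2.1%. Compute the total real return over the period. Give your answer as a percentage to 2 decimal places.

Cumulative inflation factor: 1.077 × 1.0055 × 1.0355 × 1.0502 × 1.060 × 1.021 ≈ 1.27453.
Nominal growth factor: 1.17334. Real growth factor = 1.17334 / 1.27453 ≈ 0.92060.
Total real return ≈ -7.9400%.

-7.94%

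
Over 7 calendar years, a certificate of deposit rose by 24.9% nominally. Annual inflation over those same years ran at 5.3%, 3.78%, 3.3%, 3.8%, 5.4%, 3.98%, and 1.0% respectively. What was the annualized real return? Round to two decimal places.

-0.54%

Cumulative inflation factor: 1.053 × 1.0378 × 1.033 × 1.038 × 1.054 × 1.0398 × 1.010 ≈ 1.29703.
Nominal growth factor: 1.24900. Real growth factor = 1.24900 / 1.29703 ≈ 0.96297.
Annualized: 0.96297^(1/7) − 1 ≈ -0.00538.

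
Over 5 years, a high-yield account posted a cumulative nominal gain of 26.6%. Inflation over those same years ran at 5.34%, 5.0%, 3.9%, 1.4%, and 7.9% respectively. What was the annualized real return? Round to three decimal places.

Cumulative inflation factor: 1.0534 × 1.050 × 1.039 × 1.014 × 1.079 ≈ 1.25735.
Nominal growth factor: 1.26600. Real growth factor = 1.26600 / 1.25735 ≈ 1.00688.
Annualized: 1.00688^(1/5) − 1 ≈ 0.00137.

0.137%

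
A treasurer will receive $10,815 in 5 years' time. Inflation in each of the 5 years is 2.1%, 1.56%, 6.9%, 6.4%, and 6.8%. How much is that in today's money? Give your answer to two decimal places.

Price-level factor over 5 years: 1.021 × 1.0156 × 1.069 × 1.064 × 1.068 ≈ 1.2596184700.
Purchasing power today: $10,815 divided by that factor.

$8,585.93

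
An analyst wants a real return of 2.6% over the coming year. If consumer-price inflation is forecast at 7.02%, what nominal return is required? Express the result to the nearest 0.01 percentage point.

By the Fisher equation, 1 + r_nom = (1 + 2.6%)(1 + 7.02%) = 1.026 × 1.0702 = 1.0980252.
So r_nom = 9.80252%.

9.80%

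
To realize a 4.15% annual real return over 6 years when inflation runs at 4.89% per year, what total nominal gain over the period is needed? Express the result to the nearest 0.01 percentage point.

Required annual nominal rate: (1+4.15%)(1+4.89%) − 1 = 9.242935%.
Cumulative over 6 years: (1 + 0.09242935)^6 − 1 ≈ 0.69965.

69.97%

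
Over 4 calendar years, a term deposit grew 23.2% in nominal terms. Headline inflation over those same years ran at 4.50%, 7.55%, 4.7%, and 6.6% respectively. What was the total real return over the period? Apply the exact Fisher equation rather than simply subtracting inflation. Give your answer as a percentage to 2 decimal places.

Cumulative inflation factor: 1.0450 × 1.0755 × 1.047 × 1.066 ≈ 1.25438.
Nominal growth factor: 1.23200. Real growth factor = 1.23200 / 1.25438 ≈ 0.98216.
Total real return ≈ -1.7845%.

-1.78%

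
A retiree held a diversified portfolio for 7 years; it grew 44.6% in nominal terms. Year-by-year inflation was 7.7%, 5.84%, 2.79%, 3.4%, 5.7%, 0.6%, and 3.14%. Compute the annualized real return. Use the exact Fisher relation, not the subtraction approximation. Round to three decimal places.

1.216%

Cumulative inflation factor: 1.077 × 1.0584 × 1.0279 × 1.034 × 1.057 × 1.006 × 1.0314 ≈ 1.32873.
Nominal growth factor: 1.44600. Real growth factor = 1.44600 / 1.32873 ≈ 1.08826.
Annualized: 1.08826^(1/7) − 1 ≈ 0.01216.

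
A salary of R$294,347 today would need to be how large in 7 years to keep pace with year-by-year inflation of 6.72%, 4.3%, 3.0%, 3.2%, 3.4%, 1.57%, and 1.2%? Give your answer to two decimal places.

R$370,146.09

Cumulative price-level factor: 1.0672 × 1.043 × 1.030 × 1.032 × 1.034 × 1.0157 × 1.012 ≈ 1.2575160903.
The nominal amount required is R$294,347 scaled up by that factor.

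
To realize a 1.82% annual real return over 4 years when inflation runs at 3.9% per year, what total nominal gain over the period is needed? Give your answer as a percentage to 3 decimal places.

Required annual nominal rate: (1+1.82%)(1+3.9%) − 1 = 5.79098%.
Cumulative over 4 years: (1 + 0.0579098)^4 − 1 ≈ 0.25255.

25.255%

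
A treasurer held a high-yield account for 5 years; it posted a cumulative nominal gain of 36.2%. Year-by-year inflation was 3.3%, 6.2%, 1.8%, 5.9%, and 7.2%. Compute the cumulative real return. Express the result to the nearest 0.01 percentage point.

7.43%

Cumulative inflation factor: 1.033 × 1.062 × 1.018 × 1.059 × 1.072 ≈ 1.26784.
Nominal growth factor: 1.36200. Real growth factor = 1.36200 / 1.26784 ≈ 1.07427.
Total real return ≈ 7.4271%.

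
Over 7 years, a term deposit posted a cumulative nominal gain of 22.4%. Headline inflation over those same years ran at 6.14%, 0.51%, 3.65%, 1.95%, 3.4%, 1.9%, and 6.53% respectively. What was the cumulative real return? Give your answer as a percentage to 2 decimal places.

Cumulative inflation factor: 1.0614 × 1.0051 × 1.0365 × 1.0195 × 1.034 × 1.019 × 1.0653 ≈ 1.26535.
Nominal growth factor: 1.22400. Real growth factor = 1.22400 / 1.26535 ≈ 0.96732.
Total real return ≈ -3.2681%.

-3.27%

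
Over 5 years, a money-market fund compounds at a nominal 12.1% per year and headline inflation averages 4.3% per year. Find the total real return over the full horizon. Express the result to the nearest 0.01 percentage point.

43.42%

The annual real rate is (1+12.1%)/(1+4.3%) − 1 = 7.4784%.
Compounded over 5 years: (1 + 0.074784)^5 − 1 ≈ 0.43419.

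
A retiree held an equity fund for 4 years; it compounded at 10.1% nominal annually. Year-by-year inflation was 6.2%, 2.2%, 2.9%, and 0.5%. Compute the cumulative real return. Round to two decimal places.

30.92%

Cumulative inflation factor: 1.062 × 1.022 × 1.029 × 1.005 ≈ 1.12242.
Nominal growth factor: 1.46943. Real growth factor = 1.46943 / 1.12242 ≈ 1.30916.
Total real return ≈ 30.9159%.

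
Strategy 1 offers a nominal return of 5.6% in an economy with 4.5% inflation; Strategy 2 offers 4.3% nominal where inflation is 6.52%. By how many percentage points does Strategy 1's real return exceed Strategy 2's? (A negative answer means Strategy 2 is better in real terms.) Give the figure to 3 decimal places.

3.137

Strategy 1 real return: 1.056/1.045 − 1 = 1.0526%.
Strategy 2 real return: 1.043/1.0652 − 1 = -2.0841%.
Difference: 1.0526 − (-2.0841) = 3.1367 pp.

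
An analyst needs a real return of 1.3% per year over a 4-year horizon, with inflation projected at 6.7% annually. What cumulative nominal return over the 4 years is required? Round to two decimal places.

Required annual nominal rate: (1+1.3%)(1+6.7%) − 1 = 8.0871%.
Cumulative over 4 years: (1 + 0.080871)^4 − 1 ≈ 0.36488.

36.49%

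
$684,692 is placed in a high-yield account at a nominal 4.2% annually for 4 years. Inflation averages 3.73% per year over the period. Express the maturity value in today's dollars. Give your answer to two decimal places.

Nominal value at maturity: $684,692 × (1 + 4.2%)^4 ≈ $807,172.08.
Price-level factor over 4 years: (1 + 3.73%)^4 ≈ 1.1577572562.
The maturity value deflated by that factor is the answer in today's purchasing power.

$697,185.94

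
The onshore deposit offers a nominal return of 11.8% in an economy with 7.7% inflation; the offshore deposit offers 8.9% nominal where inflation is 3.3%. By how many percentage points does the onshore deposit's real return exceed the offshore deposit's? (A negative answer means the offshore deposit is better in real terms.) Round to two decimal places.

The onshore deposit real return: 1.118/1.077 − 1 = 3.807%.
The offshore deposit real return: 1.089/1.033 − 1 = 5.421%.
Difference: 3.807 − 5.421 = -1.614 pp.

-1.61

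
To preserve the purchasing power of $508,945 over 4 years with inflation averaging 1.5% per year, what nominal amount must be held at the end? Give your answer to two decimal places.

Cumulative price-level factor: (1+1.5%)^4 ≈ 1.0613635506.
The nominal amount required is $508,945 scaled up by that factor.

$540,175.67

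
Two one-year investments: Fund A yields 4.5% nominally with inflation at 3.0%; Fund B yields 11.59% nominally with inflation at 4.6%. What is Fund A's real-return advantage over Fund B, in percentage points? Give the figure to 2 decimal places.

-5.23

Fund A real return: 1.045/1.030 − 1 = 1.456%.
Fund B real return: 1.1159/1.046 − 1 = 6.683%.
Difference: 1.456 − 6.683 = -5.227 pp.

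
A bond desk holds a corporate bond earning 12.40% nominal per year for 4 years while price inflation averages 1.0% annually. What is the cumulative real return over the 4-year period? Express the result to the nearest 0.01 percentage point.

53.38%

The annual real rate is (1+12.40%)/(1+1.0%) − 1 = 11.2871%.
Compounded over 4 years: (1 + 0.112871)^4 − 1 ≈ 0.53384.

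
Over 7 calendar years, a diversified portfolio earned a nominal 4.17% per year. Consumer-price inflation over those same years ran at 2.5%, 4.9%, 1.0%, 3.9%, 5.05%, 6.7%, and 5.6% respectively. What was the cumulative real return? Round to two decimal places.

-0.34%

Cumulative inflation factor: 1.025 × 1.049 × 1.010 × 1.039 × 1.0505 × 1.067 × 1.056 ≈ 1.33555.
Nominal growth factor: 1.33106. Real growth factor = 1.33106 / 1.33555 ≈ 0.99664.
Total real return ≈ -0.3361%.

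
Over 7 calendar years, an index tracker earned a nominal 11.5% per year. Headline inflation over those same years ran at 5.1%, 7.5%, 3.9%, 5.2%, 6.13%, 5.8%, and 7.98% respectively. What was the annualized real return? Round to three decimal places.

Cumulative inflation factor: 1.051 × 1.075 × 1.039 × 1.052 × 1.0613 × 1.058 × 1.0798 ≈ 1.49730.
Nominal growth factor: 2.14252. Real growth factor = 2.14252 / 1.49730 ≈ 1.43092.
Annualized: 1.43092^(1/7) − 1 ≈ 0.05252.

5.252%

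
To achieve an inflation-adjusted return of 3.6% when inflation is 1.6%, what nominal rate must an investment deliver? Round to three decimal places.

By the Fisher equation, 1 + r_nom = (1 + 3.6%)(1 + 1.6%) = 1.036 × 1.016 = 1.052576.
So r_nom = 5.2576%.

5.258%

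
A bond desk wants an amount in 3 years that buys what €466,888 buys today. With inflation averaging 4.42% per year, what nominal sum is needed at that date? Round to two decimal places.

Cumulative price-level factor: (1+4.42%)^3 ≈ 1.1385472709.
The nominal amount required is €466,888 scaled up by that factor.

€531,574.06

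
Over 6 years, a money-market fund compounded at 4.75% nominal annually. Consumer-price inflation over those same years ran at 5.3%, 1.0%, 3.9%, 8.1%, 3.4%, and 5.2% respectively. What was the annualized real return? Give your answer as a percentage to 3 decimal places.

0.277%

Cumulative inflation factor: 1.053 × 1.010 × 1.039 × 1.081 × 1.034 × 1.052 ≈ 1.29935.
Nominal growth factor: 1.32107. Real growth factor = 1.32107 / 1.29935 ≈ 1.01671.
Annualized: 1.01671^(1/6) − 1 ≈ 0.00277.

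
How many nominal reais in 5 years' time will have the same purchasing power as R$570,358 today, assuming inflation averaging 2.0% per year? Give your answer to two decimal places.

Cumulative price-level factor: (1+2.0%)^5 = 1.1040808032.
The nominal amount required is R$570,358 scaled up by that factor.

R$629,721.32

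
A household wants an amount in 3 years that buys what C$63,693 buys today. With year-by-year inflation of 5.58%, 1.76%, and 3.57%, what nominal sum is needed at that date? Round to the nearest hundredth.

Cumulative price-level factor: 1.0558 × 1.0176 × 1.0357 ≈ 1.1127375203.
Multiplying C$63,693 by the price-level factor gives the future nominal sum.

C$70,873.59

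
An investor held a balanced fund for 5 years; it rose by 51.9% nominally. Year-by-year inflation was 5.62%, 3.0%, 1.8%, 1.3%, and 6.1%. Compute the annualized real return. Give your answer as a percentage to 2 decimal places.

Cumulative inflation factor: 1.0562 × 1.030 × 1.018 × 1.013 × 1.061 ≈ 1.19030.
Nominal growth factor: 1.51900. Real growth factor = 1.51900 / 1.19030 ≈ 1.27615.
Annualized: 1.27615^(1/5) − 1 ≈ 0.04998.

5.00%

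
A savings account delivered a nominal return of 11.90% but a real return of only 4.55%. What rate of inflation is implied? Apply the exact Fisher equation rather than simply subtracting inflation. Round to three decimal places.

7.030%

From (1+r_nom) = (1+r_real)(1+π), we get 1+π = (1 + 11.90%)/(1 + 4.55%) = 1.1190/1.0455 ≈ 1.07030.
So π ≈ 7.0301%.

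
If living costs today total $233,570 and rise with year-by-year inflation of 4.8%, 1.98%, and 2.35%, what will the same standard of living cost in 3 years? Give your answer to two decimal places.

Cumulative price-level factor: 1.048 × 1.0198 × 1.0235 = 1.0938660344.
Multiplying $233,570 by the price-level factor gives the future nominal sum.

$255,494.29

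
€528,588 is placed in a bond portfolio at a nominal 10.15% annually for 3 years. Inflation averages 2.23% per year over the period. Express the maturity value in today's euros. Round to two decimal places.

€661,204.38

Nominal value at maturity: €528,588 × (1 + 10.15%)^3 ≈ €706,432.72.
Price-level factor over 3 years: (1 + 2.23%)^3 ≈ 1.0684029596.
Dividing the nominal maturity value by the price-level factor gives the value in today's money.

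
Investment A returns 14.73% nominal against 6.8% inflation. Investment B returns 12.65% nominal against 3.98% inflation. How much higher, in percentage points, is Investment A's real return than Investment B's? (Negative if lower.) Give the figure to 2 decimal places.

Investment A real return: 1.1473/1.068 − 1 = 7.425%.
Investment B real return: 1.1265/1.0398 − 1 = 8.338%.
Difference: 7.425 − 8.338 = -0.913 pp.

-0.91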